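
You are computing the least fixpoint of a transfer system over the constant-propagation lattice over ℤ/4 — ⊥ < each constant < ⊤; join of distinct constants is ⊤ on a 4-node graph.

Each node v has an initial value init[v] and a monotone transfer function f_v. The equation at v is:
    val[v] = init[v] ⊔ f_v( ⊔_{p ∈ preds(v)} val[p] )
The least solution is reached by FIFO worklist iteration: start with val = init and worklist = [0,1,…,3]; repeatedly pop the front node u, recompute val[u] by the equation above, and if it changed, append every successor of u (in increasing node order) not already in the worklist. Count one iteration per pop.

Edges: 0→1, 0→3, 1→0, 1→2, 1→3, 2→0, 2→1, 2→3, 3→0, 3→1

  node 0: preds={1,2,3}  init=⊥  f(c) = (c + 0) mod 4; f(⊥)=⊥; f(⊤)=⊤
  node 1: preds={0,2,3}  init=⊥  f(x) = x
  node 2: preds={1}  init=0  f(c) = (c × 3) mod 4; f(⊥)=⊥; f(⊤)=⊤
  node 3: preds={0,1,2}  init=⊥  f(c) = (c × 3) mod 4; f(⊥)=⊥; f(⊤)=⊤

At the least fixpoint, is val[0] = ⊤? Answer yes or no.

no

Worklist (6 pops):
  #1 pop 0: in=0 → 0 (was ⊥); enqueue []
  #2 pop 1: in=0 → 0 (was ⊥); enqueue [0]
  #3 pop 2: in=0 → 0 (no change)
  #4 pop 3: in=0 → 0 (was ⊥); enqueue [1]
  #5 pop 0: in=0 → 0 (no change)
  #6 pop 1: in=0 → 0 (no change)

Fixpoint:
  val[0] = 0
  val[1] = 0
  val[2] = 0
  val[3] = 0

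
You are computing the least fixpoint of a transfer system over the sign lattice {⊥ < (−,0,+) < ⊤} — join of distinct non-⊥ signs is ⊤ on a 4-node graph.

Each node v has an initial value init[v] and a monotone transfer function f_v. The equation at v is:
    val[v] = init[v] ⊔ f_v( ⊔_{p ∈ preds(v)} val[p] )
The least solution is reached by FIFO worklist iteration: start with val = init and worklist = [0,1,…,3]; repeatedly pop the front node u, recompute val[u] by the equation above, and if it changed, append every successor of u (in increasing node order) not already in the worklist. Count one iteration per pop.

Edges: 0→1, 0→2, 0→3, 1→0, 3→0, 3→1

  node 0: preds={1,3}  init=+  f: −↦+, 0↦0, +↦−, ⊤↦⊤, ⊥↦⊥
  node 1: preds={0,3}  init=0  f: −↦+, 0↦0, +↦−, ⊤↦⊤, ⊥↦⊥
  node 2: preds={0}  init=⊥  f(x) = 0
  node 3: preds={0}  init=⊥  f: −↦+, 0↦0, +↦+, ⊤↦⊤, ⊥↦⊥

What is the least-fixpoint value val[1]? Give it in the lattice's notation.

Worklist (6 pops):
  #1 pop 0: in=0 → ⊤ (was +); enqueue []
  #2 pop 1: in=⊤ → ⊤ (was 0); enqueue [0]
  #3 pop 2: in=⊤ → 0 (was ⊥); enqueue []
  #4 pop 3: in=⊤ → ⊤ (was ⊥); enqueue [1]
  #5 pop 0: in=⊤ → ⊤ (no change)
  #6 pop 1: in=⊤ → ⊤ (no change)

Fixpoint:
  val[0] = ⊤
  val[1] = ⊤
  val[2] = 0
  val[3] = ⊤

⊤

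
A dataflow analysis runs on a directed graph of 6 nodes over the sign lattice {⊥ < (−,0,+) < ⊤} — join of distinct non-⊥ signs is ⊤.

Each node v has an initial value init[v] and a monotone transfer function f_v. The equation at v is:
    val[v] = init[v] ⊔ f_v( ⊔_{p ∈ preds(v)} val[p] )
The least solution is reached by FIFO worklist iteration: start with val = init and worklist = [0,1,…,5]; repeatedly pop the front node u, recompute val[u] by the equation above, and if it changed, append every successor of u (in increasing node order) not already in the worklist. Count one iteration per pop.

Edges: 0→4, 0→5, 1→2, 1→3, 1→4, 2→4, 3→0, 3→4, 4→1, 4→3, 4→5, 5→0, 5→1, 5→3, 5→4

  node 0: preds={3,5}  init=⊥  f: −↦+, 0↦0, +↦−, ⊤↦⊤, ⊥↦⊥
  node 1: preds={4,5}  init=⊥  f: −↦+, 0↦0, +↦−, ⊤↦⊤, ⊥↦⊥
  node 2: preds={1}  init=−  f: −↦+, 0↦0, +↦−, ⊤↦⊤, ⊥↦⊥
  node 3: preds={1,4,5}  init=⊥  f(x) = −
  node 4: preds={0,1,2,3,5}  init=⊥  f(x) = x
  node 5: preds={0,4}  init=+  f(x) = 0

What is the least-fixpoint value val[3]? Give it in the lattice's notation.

−

Worklist (12 pops):
  #1 pop 0: in=+ → − (was ⊥); enqueue []
  #2 pop 1: in=+ → − (was ⊥); enqueue []
  #3 pop 2: in=− → ⊤ (was −); enqueue []
  #4 pop 3: in=⊤ → − (was ⊥); enqueue [0]
  #5 pop 4: in=⊤ → ⊤ (was ⊥); enqueue [1,3]
  #6 pop 5: in=⊤ → ⊤ (was +); enqueue [4]
  #7 pop 0: in=⊤ → ⊤ (was −); enqueue [5]
  #8 pop 1: in=⊤ → ⊤ (was −); enqueue [2]
  #9 pop 3: in=⊤ → − (no change)
  #10 pop 4: in=⊤ → ⊤ (no change)
  #11 pop 5: in=⊤ → ⊤ (no change)
  #12 pop 2: in=⊤ → ⊤ (no change)

Fixpoint:
  val[0] = ⊤
  val[1] = ⊤
  val[2] = ⊤
  val[3] = −
  val[4] = ⊤
  val[5] = ⊤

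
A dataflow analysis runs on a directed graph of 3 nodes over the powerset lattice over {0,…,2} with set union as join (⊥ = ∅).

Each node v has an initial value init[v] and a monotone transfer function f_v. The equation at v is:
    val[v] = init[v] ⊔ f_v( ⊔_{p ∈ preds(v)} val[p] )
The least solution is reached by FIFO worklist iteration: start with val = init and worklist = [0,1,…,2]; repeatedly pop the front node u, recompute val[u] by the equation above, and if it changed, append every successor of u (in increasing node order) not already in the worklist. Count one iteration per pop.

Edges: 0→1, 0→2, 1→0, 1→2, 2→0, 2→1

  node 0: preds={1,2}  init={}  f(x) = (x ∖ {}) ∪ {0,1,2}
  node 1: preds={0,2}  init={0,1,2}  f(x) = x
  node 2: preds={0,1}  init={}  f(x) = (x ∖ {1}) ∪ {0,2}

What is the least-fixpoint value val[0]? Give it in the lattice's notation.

Iteration log — 5 steps:
  step 1. node 0  ⊔preds={0,1,2}  new={0,1,2}  old={}  +wl: 
  step 2. node 1  ⊔preds={0,1,2}  new={0,1,2}  stable
  step 3. node 2  ⊔preds={0,1,2}  new={0,2}  old={}  +wl: 0,1
  step 4. node 0  ⊔preds={0,1,2}  new={0,1,2}  stable
  step 5. node 1  ⊔preds={0,1,2}  new={0,1,2}  stable

Least fixpoint reached:
  node 0: {0,1,2}
  node 1: {0,1,2}
  node 2: {0,2}

{0,1,2}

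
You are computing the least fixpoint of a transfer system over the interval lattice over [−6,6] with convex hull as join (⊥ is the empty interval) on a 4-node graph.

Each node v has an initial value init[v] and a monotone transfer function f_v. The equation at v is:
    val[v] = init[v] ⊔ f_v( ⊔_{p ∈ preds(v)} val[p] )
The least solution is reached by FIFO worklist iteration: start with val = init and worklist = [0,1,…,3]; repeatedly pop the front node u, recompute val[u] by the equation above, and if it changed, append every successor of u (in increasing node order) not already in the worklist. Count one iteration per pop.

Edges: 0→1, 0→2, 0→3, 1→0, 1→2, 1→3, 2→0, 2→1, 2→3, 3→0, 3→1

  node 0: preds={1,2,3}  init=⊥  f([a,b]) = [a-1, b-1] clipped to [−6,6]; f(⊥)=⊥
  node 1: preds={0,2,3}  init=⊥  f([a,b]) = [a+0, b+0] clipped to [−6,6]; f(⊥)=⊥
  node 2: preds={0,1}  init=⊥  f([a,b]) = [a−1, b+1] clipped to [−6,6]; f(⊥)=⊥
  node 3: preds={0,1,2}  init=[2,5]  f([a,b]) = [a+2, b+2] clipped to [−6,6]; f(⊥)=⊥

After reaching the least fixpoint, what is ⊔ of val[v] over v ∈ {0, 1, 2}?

Iteration log — 21 steps:
  step 1. node 0  ⊔preds=[2,5]  new=[1,4]  old=⊥  +wl: 
  step 2. node 1  ⊔preds=[1,5]  new=[1,5]  old=⊥  +wl: 0
  step 3. node 2  ⊔preds=[1,5]  new=[0,6]  old=⊥  +wl: 1
  step 4. node 3  ⊔preds=[0,6]  new=[2,6]  old=[2,5]  +wl: 
  step 5. node 0  ⊔preds=[0,6]  new=[-1,5]  old=[1,4]  +wl: 2,3
  step 6. node 1  ⊔preds=[-1,6]  new=[-1,6]  old=[1,5]  +wl: 0
  step 7. node 2  ⊔preds=[-1,6]  new=[-2,6]  old=[0,6]  +wl: 1
  step 8. node 3  ⊔preds=[-2,6]  new=[0,6]  old=[2,6]  +wl: 
  step 9. node 0  ⊔preds=[-2,6]  new=[-3,5]  old=[-1,5]  +wl: 2,3
  step 10. node 1  ⊔preds=[-3,6]  new=[-3,6]  old=[-1,6]  +wl: 0
  step 11. node 2  ⊔preds=[-3,6]  new=[-4,6]  old=[-2,6]  +wl: 1
  step 12. node 3  ⊔preds=[-4,6]  new=[-2,6]  old=[0,6]  +wl: 
  step 13. node 0  ⊔preds=[-4,6]  new=[-5,5]  old=[-3,5]  +wl: 2,3
  step 14. node 1  ⊔preds=[-5,6]  new=[-5,6]  old=[-3,6]  +wl: 0
  step 15. node 2  ⊔preds=[-5,6]  new=[-6,6]  old=[-4,6]  +wl: 1
  step 16. node 3  ⊔preds=[-6,6]  new=[-4,6]  old=[-2,6]  +wl: 
  step 17. node 0  ⊔preds=[-6,6]  new=[-6,5]  old=[-5,5]  +wl: 2,3
  step 18. node 1  ⊔preds=[-6,6]  new=[-6,6]  old=[-5,6]  +wl: 0
  step 19. node 2  ⊔preds=[-6,6]  new=[-6,6]  stable
  step 20. node 3  ⊔preds=[-6,6]  new=[-4,6]  stable
  step 21. node 0  ⊔preds=[-6,6]  new=[-6,5]  stable

Least fixpoint reached:
  node 0: [-6,5]
  node 1: [-6,6]
  node 2: [-6,6]
  node 3: [-4,6]

[-6,6]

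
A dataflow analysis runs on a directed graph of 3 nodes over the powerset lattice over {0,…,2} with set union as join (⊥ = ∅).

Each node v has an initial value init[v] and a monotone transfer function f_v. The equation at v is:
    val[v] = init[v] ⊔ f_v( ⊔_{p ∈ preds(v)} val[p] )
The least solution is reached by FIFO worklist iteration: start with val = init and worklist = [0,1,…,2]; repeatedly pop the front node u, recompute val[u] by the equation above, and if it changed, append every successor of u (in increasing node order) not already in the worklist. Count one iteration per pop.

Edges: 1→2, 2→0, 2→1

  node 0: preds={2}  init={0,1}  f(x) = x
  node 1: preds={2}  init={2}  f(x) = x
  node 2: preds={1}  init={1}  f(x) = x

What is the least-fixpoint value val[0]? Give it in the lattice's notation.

{0,1,2}

Worklist (5 pops):
  #1 pop 0: in={1} → {0,1} (no change)
  #2 pop 1: in={1} → {1,2} (was {2}); enqueue []
  #3 pop 2: in={1,2} → {1,2} (was {1}); enqueue [0,1]
  #4 pop 0: in={1,2} → {0,1,2} (was {0,1}); enqueue []
  #5 pop 1: in={1,2} → {1,2} (no change)

Fixpoint:
  val[0] = {0,1,2}
  val[1] = {1,2}
  val[2] = {1,2}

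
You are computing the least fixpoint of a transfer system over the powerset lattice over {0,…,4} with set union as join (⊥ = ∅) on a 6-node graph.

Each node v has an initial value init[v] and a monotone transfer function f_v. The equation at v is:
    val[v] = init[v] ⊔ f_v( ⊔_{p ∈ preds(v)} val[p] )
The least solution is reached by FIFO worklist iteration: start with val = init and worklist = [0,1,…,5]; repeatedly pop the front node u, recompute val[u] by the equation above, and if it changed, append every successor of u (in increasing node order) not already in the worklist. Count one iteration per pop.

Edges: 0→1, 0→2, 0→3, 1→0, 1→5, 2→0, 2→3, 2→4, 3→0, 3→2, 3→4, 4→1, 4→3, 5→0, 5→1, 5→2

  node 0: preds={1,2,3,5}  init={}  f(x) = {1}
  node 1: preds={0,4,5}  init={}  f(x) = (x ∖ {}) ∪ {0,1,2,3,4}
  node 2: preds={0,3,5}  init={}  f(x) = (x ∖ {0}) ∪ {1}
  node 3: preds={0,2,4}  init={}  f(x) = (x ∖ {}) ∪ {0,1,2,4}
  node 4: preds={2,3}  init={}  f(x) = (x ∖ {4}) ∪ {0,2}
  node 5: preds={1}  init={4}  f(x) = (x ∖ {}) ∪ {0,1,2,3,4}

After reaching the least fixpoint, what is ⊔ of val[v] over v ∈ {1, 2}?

{0,1,2,3,4}

Iteration log — 15 steps:
  step 1. node 0  ⊔preds={4}  new={1}  old={}  +wl: 
  step 2. node 1  ⊔preds={1,4}  new={0,1,2,3,4}  old={}  +wl: 0
  step 3. node 2  ⊔preds={1,4}  new={1,4}  old={}  +wl: 
  step 4. node 3  ⊔preds={1,4}  new={0,1,2,4}  old={}  +wl: 2
  step 5. node 4  ⊔preds={0,1,2,4}  new={0,1,2}  old={}  +wl: 1,3
  step 6. node 5  ⊔preds={0,1,2,3,4}  new={0,1,2,3,4}  old={4}  +wl: 
  step 7. node 0  ⊔preds={0,1,2,3,4}  new={1}  stable
  step 8. node 2  ⊔preds={0,1,2,3,4}  new={1,2,3,4}  old={1,4}  +wl: 0,4
  step 9. node 1  ⊔preds={0,1,2,3,4}  new={0,1,2,3,4}  stable
  step 10. node 3  ⊔preds={0,1,2,3,4}  new={0,1,2,3,4}  old={0,1,2,4}  +wl: 2
  step 11. node 0  ⊔preds={0,1,2,3,4}  new={1}  stable
  step 12. node 4  ⊔preds={0,1,2,3,4}  new={0,1,2,3}  old={0,1,2}  +wl: 1,3
  step 13. node 2  ⊔preds={0,1,2,3,4}  new={1,2,3,4}  stable
  step 14. node 1  ⊔preds={0,1,2,3,4}  new={0,1,2,3,4}  stable
  step 15. node 3  ⊔preds={0,1,2,3,4}  new={0,1,2,3,4}  stable

Least fixpoint reached:
  node 0: {1}
  node 1: {0,1,2,3,4}
  node 2: {1,2,3,4}
  node 3: {0,1,2,3,4}
  node 4: {0,1,2,3}
  node 5: {0,1,2,3,4}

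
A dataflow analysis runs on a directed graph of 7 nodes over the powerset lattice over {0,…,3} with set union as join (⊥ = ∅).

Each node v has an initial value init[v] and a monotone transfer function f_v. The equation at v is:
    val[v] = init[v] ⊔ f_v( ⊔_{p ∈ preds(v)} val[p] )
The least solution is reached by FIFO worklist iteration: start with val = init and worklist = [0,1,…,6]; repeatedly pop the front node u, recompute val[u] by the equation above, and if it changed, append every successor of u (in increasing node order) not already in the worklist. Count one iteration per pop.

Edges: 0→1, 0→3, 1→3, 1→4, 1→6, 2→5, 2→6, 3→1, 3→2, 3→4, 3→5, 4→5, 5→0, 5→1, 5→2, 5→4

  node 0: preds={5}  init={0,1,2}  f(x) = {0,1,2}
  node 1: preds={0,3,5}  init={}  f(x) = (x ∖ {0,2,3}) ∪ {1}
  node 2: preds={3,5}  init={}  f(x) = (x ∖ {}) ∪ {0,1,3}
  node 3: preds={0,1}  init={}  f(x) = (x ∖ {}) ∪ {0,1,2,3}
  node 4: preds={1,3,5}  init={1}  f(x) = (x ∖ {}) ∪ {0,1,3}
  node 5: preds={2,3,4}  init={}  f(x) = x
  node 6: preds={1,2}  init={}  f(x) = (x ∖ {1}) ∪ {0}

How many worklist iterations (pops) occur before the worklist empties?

13

Worklist (13 pops):
  #1 pop 0: in={} → {0,1,2} (no change)
  #2 pop 1: in={0,1,2} → {1} (was {}); enqueue []
  #3 pop 2: in={} → {0,1,3} (was {}); enqueue []
  #4 pop 3: in={0,1,2} → {0,1,2,3} (was {}); enqueue [1,2]
  #5 pop 4: in={0,1,2,3} → {0,1,2,3} (was {1}); enqueue []
  #6 pop 5: in={0,1,2,3} → {0,1,2,3} (was {}); enqueue [0,4]
  #7 pop 6: in={0,1,3} → {0,3} (was {}); enqueue []
  #8 pop 1: in={0,1,2,3} → {1} (no change)
  #9 pop 2: in={0,1,2,3} → {0,1,2,3} (was {0,1,3}); enqueue [5,6]
  #10 pop 0: in={0,1,2,3} → {0,1,2} (no change)
  #11 pop 4: in={0,1,2,3} → {0,1,2,3} (no change)
  #12 pop 5: in={0,1,2,3} → {0,1,2,3} (no change)
  #13 pop 6: in={0,1,2,3} → {0,2,3} (was {0,3}); enqueue []

Fixpoint:
  val[0] = {0,1,2}
  val[1] = {1}
  val[2] = {0,1,2,3}
  val[3] = {0,1,2,3}
  val[4] = {0,1,2,3}
  val[5] = {0,1,2,3}
  val[6] = {0,2,3}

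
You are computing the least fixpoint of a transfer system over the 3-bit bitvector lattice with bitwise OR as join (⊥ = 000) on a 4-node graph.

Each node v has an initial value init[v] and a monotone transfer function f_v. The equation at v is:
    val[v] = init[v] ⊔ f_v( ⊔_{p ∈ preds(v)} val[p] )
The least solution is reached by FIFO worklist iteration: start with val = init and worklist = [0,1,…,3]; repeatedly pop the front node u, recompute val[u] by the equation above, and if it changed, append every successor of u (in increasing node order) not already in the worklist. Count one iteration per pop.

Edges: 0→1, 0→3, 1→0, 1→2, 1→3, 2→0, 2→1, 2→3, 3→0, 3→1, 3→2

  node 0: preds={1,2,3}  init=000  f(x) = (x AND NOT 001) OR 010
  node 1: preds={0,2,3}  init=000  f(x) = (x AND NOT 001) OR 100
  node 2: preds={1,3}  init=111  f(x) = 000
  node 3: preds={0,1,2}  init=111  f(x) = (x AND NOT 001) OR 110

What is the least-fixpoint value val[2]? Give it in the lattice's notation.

Worklist (5 pops):
  #1 pop 0: in=111 → 110 (was 000); enqueue []
  #2 pop 1: in=111 → 110 (was 000); enqueue [0]
  #3 pop 2: in=111 → 111 (no change)
  #4 pop 3: in=111 → 111 (no change)
  #5 pop 0: in=111 → 110 (no change)

Fixpoint:
  val[0] = 110
  val[1] = 110
  val[2] = 111
  val[3] = 111

111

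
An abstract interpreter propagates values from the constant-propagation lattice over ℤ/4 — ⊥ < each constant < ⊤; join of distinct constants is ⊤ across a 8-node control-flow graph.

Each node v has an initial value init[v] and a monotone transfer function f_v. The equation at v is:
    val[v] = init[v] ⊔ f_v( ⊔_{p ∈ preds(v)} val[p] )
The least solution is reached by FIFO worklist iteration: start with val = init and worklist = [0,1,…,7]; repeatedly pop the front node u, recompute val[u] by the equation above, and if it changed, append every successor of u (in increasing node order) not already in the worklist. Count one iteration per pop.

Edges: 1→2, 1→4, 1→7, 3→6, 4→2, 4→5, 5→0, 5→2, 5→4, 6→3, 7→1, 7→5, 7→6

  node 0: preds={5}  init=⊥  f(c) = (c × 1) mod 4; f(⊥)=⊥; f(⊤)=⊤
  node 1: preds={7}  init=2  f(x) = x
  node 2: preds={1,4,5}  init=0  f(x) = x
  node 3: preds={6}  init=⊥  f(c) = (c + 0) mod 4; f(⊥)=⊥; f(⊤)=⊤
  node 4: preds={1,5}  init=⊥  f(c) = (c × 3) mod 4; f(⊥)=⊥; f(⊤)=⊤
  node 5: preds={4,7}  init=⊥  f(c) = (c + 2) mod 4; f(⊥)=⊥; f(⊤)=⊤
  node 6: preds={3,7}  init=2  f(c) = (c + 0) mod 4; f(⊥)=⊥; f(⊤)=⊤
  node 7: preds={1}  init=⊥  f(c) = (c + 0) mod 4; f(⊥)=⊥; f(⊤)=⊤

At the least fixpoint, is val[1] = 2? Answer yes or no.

Iteration log — 17 steps:
  step 1. node 0  ⊔preds=⊥  new=⊥  stable
  step 2. node 1  ⊔preds=⊥  new=2  stable
  step 3. node 2  ⊔preds=2  new=⊤  old=0  +wl: 
  step 4. node 3  ⊔preds=2  new=2  old=⊥  +wl: 
  step 5. node 4  ⊔preds=2  new=2  old=⊥  +wl: 2
  step 6. node 5  ⊔preds=2  new=0  old=⊥  +wl: 0,4
  step 7. node 6  ⊔preds=2  new=2  stable
  step 8. node 7  ⊔preds=2  new=2  old=⊥  +wl: 1,5,6
  step 9. node 2  ⊔preds=⊤  new=⊤  stable
  step 10. node 0  ⊔preds=0  new=0  old=⊥  +wl: 
  step 11. node 4  ⊔preds=⊤  new=⊤  old=2  +wl: 2
  step 12. node 1  ⊔preds=2  new=2  stable
  step 13. node 5  ⊔preds=⊤  new=⊤  old=0  +wl: 0,4
  step 14. node 6  ⊔preds=2  new=2  stable
  step 15. node 2  ⊔preds=⊤  new=⊤  stable
  step 16. node 0  ⊔preds=⊤  new=⊤  old=0  +wl: 
  step 17. node 4  ⊔preds=⊤  new=⊤  stable

Least fixpoint reached:
  node 0: ⊤
  node 1: 2
  node 2: ⊤
  node 3: 2
  node 4: ⊤
  node 5: ⊤
  node 6: 2
  node 7: 2

yes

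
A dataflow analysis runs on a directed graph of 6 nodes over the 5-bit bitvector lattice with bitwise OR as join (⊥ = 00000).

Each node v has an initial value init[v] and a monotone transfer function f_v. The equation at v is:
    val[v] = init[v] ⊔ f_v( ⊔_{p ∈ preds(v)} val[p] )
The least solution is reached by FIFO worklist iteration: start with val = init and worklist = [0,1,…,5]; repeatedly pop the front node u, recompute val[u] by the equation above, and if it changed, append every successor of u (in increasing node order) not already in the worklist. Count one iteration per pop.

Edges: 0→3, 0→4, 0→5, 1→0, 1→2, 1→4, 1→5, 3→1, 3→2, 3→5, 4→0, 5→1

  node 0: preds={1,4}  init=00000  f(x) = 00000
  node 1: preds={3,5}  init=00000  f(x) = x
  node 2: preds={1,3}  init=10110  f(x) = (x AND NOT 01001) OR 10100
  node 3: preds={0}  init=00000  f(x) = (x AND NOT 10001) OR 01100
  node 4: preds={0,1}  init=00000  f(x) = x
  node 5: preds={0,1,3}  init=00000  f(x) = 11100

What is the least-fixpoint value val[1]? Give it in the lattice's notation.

11100

Worklist (12 pops):
  #1 pop 0: in=00000 → 00000 (no change)
  #2 pop 1: in=00000 → 00000 (no change)
  #3 pop 2: in=00000 → 10110 (no change)
  #4 pop 3: in=00000 → 01100 (was 00000); enqueue [1,2]
  #5 pop 4: in=00000 → 00000 (no change)
  #6 pop 5: in=01100 → 11100 (was 00000); enqueue []
  #7 pop 1: in=11100 → 11100 (was 00000); enqueue [0,4,5]
  #8 pop 2: in=11100 → 10110 (no change)
  #9 pop 0: in=11100 → 00000 (no change)
  #10 pop 4: in=11100 → 11100 (was 00000); enqueue [0]
  #11 pop 5: in=11100 → 11100 (no change)
  #12 pop 0: in=11100 → 00000 (no change)

Fixpoint:
  val[0] = 00000
  val[1] = 11100
  val[2] = 10110
  val[3] = 01100
  val[4] = 11100
  val[5] = 11100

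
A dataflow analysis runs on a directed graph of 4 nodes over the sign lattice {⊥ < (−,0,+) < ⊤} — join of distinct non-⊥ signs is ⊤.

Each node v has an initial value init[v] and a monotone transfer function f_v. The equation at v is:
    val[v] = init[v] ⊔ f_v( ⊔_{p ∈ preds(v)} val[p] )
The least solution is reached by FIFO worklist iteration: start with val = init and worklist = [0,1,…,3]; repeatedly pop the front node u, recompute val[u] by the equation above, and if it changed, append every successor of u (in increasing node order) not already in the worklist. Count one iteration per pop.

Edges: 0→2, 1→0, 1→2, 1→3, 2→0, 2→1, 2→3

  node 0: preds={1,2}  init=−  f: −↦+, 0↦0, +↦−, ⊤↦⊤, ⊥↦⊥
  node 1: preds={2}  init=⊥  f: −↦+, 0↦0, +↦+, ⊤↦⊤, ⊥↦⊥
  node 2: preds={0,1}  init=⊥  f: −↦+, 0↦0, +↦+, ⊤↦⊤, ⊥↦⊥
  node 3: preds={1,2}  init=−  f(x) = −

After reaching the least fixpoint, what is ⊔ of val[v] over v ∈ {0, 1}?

Worklist (14 pops):
  #1 pop 0: in=⊥ → − (no change)
  #2 pop 1: in=⊥ → ⊥ (no change)
  #3 pop 2: in=− → + (was ⊥); enqueue [0,1]
  #4 pop 3: in=+ → − (no change)
  #5 pop 0: in=+ → − (no change)
  #6 pop 1: in=+ → + (was ⊥); enqueue [0,2,3]
  #7 pop 0: in=+ → − (no change)
  #8 pop 2: in=⊤ → ⊤ (was +); enqueue [0,1]
  #9 pop 3: in=⊤ → − (no change)
  #10 pop 0: in=⊤ → ⊤ (was −); enqueue [2]
  #11 pop 1: in=⊤ → ⊤ (was +); enqueue [0,3]
  #12 pop 2: in=⊤ → ⊤ (no change)
  #13 pop 0: in=⊤ → ⊤ (no change)
  #14 pop 3: in=⊤ → − (no change)

Fixpoint:
  val[0] = ⊤
  val[1] = ⊤
  val[2] = ⊤
  val[3] = −

⊤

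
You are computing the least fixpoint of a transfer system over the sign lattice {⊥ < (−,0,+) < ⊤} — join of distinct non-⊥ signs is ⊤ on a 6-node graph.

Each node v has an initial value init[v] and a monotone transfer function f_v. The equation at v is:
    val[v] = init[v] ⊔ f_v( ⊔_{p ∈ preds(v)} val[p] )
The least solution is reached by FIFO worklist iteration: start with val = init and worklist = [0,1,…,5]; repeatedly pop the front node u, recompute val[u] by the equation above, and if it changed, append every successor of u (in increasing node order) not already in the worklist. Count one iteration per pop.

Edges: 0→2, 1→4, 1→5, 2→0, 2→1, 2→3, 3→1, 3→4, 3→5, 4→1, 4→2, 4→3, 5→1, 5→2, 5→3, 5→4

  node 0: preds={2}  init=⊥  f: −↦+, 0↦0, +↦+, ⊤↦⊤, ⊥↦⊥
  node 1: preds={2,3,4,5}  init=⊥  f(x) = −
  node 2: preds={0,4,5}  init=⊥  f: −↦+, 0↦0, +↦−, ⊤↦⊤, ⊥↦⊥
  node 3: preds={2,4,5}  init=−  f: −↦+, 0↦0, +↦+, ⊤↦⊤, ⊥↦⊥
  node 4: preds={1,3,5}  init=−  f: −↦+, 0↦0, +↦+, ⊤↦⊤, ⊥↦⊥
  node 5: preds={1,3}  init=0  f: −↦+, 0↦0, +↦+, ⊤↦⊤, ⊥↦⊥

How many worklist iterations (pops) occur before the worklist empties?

Worklist (11 pops):
  #1 pop 0: in=⊥ → ⊥ (no change)
  #2 pop 1: in=⊤ → − (was ⊥); enqueue []
  #3 pop 2: in=⊤ → ⊤ (was ⊥); enqueue [0,1]
  #4 pop 3: in=⊤ → ⊤ (was −); enqueue []
  #5 pop 4: in=⊤ → ⊤ (was −); enqueue [2,3]
  #6 pop 5: in=⊤ → ⊤ (was 0); enqueue [4]
  #7 pop 0: in=⊤ → ⊤ (was ⊥); enqueue []
  #8 pop 1: in=⊤ → − (no change)
  #9 pop 2: in=⊤ → ⊤ (no change)
  #10 pop 3: in=⊤ → ⊤ (no change)
  #11 pop 4: in=⊤ → ⊤ (no change)

Fixpoint:
  val[0] = ⊤
  val[1] = −
  val[2] = ⊤
  val[3] = ⊤
  val[4] = ⊤
  val[5] = ⊤

11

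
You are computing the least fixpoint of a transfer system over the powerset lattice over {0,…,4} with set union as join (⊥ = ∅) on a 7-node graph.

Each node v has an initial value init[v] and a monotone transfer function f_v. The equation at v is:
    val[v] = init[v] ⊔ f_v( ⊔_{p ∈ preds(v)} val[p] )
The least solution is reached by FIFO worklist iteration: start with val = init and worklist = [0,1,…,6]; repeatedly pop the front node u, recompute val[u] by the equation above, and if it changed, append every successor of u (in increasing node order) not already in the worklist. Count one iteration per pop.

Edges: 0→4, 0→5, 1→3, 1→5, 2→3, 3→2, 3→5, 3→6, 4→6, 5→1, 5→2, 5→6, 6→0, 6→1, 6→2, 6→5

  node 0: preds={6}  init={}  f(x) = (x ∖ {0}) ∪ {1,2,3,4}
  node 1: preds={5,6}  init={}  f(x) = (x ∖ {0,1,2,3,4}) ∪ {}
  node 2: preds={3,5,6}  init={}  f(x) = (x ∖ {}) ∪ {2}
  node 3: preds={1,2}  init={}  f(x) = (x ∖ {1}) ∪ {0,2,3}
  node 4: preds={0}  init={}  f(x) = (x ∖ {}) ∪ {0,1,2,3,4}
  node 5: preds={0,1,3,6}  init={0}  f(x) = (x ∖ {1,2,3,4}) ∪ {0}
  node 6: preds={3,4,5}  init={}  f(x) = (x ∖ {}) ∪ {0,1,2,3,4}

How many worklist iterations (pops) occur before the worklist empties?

Worklist (15 pops):
  #1 pop 0: in={} → {1,2,3,4} (was {}); enqueue []
  #2 pop 1: in={0} → {} (no change)
  #3 pop 2: in={0} → {0,2} (was {}); enqueue []
  #4 pop 3: in={0,2} → {0,2,3} (was {}); enqueue [2]
  #5 pop 4: in={1,2,3,4} → {0,1,2,3,4} (was {}); enqueue []
  #6 pop 5: in={0,1,2,3,4} → {0} (no change)
  #7 pop 6: in={0,1,2,3,4} → {0,1,2,3,4} (was {}); enqueue [0,1,5]
  #8 pop 2: in={0,1,2,3,4} → {0,1,2,3,4} (was {0,2}); enqueue [3]
  #9 pop 0: in={0,1,2,3,4} → {1,2,3,4} (no change)
  #10 pop 1: in={0,1,2,3,4} → {} (no change)
  #11 pop 5: in={0,1,2,3,4} → {0} (no change)
  #12 pop 3: in={0,1,2,3,4} → {0,2,3,4} (was {0,2,3}); enqueue [2,5,6]
  #13 pop 2: in={0,1,2,3,4} → {0,1,2,3,4} (no change)
  #14 pop 5: in={0,1,2,3,4} → {0} (no change)
  #15 pop 6: in={0,1,2,3,4} → {0,1,2,3,4} (no change)

Fixpoint:
  val[0] = {1,2,3,4}
  val[1] = {}
  val[2] = {0,1,2,3,4}
  val[3] = {0,2,3,4}
  val[4] = {0,1,2,3,4}
  val[5] = {0}
  val[6] = {0,1,2,3,4}

15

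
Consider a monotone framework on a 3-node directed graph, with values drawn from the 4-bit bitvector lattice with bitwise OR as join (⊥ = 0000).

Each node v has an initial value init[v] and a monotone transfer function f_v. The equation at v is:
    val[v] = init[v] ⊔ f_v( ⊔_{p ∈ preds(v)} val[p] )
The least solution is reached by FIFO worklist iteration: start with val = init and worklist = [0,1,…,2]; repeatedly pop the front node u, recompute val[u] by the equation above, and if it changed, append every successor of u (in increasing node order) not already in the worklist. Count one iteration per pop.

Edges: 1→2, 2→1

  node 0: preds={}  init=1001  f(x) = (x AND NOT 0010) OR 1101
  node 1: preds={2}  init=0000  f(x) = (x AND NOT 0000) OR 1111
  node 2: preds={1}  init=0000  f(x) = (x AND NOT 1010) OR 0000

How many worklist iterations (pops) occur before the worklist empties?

4

Iteration log — 4 steps:
  step 1. node 0  ⊔preds=0000  new=1101  old=1001  +wl: 
  step 2. node 1  ⊔preds=0000  new=1111  old=0000  +wl: 
  step 3. node 2  ⊔preds=1111  new=0101  old=0000  +wl: 1
  step 4. node 1  ⊔preds=0101  new=1111  stable

Least fixpoint reached:
  node 0: 1101
  node 1: 1111
  node 2: 0101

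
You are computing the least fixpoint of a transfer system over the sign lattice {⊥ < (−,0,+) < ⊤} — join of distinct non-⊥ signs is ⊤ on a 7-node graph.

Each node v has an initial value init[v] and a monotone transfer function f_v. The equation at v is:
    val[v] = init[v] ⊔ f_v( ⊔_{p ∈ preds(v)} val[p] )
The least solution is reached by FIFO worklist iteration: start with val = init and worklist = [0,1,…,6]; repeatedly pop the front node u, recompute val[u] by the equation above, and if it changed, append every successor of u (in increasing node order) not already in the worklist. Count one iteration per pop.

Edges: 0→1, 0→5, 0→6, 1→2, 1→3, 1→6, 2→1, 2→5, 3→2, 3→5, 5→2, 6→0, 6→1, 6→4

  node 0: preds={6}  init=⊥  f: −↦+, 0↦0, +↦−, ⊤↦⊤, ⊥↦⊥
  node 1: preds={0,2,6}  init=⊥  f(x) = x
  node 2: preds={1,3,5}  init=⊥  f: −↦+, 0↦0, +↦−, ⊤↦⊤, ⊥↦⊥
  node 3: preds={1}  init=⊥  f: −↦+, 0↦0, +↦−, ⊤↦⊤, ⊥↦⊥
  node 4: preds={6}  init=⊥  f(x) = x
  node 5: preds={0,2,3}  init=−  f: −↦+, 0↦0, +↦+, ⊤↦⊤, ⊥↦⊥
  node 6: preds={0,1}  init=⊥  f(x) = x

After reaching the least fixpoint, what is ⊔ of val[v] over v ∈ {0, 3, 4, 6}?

⊤

Iteration log — 26 steps:
  step 1. node 0  ⊔preds=⊥  new=⊥  stable
  step 2. node 1  ⊔preds=⊥  new=⊥  stable
  step 3. node 2  ⊔preds=−  new=+  old=⊥  +wl: 1
  step 4. node 3  ⊔preds=⊥  new=⊥  stable
  step 5. node 4  ⊔preds=⊥  new=⊥  stable
  step 6. node 5  ⊔preds=+  new=⊤  old=−  +wl: 2
  step 7. node 6  ⊔preds=⊥  new=⊥  stable
  step 8. node 1  ⊔preds=+  new=+  old=⊥  +wl: 3,6
  step 9. node 2  ⊔preds=⊤  new=⊤  old=+  +wl: 1,5
  step 10. node 3  ⊔preds=+  new=−  old=⊥  +wl: 2
  step 11. node 6  ⊔preds=+  new=+  old=⊥  +wl: 0,4
  step 12. node 1  ⊔preds=⊤  new=⊤  old=+  +wl: 3,6
  step 13. node 5  ⊔preds=⊤  new=⊤  stable
  step 14. node 2  ⊔preds=⊤  new=⊤  stable
  step 15. node 0  ⊔preds=+  new=−  old=⊥  +wl: 1,5
  step 16. node 4  ⊔preds=+  new=+  old=⊥  +wl: 
  step 17. node 3  ⊔preds=⊤  new=⊤  old=−  +wl: 2
  step 18. node 6  ⊔preds=⊤  new=⊤  old=+  +wl: 0,4
  step 19. node 1  ⊔preds=⊤  new=⊤  stable
  step 20. node 5  ⊔preds=⊤  new=⊤  stable
  step 21. node 2  ⊔preds=⊤  new=⊤  stable
  step 22. node 0  ⊔preds=⊤  new=⊤  old=−  +wl: 1,5,6
  step 23. node 4  ⊔preds=⊤  new=⊤  old=+  +wl: 
  step 24. node 1  ⊔preds=⊤  new=⊤  stable
  step 25. node 5  ⊔preds=⊤  new=⊤  stable
  step 26. node 6  ⊔preds=⊤  new=⊤  stable

Least fixpoint reached:
  node 0: ⊤
  node 1: ⊤
  node 2: ⊤
  node 3: ⊤
  node 4: ⊤
  node 5: ⊤
  node 6: ⊤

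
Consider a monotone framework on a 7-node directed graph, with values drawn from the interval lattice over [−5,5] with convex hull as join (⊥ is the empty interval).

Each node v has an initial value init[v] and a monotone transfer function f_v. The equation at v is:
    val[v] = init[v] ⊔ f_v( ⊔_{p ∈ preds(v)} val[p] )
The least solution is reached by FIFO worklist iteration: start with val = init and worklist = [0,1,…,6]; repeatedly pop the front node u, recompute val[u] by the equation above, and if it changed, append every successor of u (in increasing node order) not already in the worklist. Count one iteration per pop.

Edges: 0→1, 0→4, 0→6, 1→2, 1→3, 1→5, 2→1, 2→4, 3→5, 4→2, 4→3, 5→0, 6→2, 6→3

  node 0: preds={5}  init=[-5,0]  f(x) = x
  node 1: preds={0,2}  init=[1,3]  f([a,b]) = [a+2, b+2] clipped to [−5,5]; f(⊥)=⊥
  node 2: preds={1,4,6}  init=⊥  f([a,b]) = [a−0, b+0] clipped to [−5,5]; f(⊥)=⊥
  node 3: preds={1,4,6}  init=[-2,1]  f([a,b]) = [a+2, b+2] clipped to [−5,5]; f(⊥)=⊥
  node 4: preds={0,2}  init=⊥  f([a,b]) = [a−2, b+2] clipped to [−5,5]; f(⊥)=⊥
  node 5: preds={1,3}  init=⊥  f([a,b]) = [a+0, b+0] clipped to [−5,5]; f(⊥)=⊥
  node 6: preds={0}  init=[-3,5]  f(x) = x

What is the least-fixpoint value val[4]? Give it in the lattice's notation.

[-5,5]

Iteration log — 15 steps:
  step 1. node 0  ⊔preds=⊥  new=[-5,0]  stable
  step 2. node 1  ⊔preds=[-5,0]  new=[-3,3]  old=[1,3]  +wl: 
  step 3. node 2  ⊔preds=[-3,5]  new=[-3,5]  old=⊥  +wl: 1
  step 4. node 3  ⊔preds=[-3,5]  new=[-2,5]  old=[-2,1]  +wl: 
  step 5. node 4  ⊔preds=[-5,5]  new=[-5,5]  old=⊥  +wl: 2,3
  step 6. node 5  ⊔preds=[-3,5]  new=[-3,5]  old=⊥  +wl: 0
  step 7. node 6  ⊔preds=[-5,0]  new=[-5,5]  old=[-3,5]  +wl: 
  step 8. node 1  ⊔preds=[-5,5]  new=[-3,5]  old=[-3,3]  +wl: 5
  step 9. node 2  ⊔preds=[-5,5]  new=[-5,5]  old=[-3,5]  +wl: 1,4
  step 10. node 3  ⊔preds=[-5,5]  new=[-3,5]  old=[-2,5]  +wl: 
  step 11. node 0  ⊔preds=[-3,5]  new=[-5,5]  old=[-5,0]  +wl: 6
  step 12. node 5  ⊔preds=[-3,5]  new=[-3,5]  stable
  step 13. node 1  ⊔preds=[-5,5]  new=[-3,5]  stable
  step 14. node 4  ⊔preds=[-5,5]  new=[-5,5]  stable
  step 15. node 6  ⊔preds=[-5,5]  new=[-5,5]  stable

Least fixpoint reached:
  node 0: [-5,5]
  node 1: [-3,5]
  node 2: [-5,5]
  node 3: [-3,5]
  node 4: [-5,5]
  node 5: [-3,5]
  node 6: [-5,5]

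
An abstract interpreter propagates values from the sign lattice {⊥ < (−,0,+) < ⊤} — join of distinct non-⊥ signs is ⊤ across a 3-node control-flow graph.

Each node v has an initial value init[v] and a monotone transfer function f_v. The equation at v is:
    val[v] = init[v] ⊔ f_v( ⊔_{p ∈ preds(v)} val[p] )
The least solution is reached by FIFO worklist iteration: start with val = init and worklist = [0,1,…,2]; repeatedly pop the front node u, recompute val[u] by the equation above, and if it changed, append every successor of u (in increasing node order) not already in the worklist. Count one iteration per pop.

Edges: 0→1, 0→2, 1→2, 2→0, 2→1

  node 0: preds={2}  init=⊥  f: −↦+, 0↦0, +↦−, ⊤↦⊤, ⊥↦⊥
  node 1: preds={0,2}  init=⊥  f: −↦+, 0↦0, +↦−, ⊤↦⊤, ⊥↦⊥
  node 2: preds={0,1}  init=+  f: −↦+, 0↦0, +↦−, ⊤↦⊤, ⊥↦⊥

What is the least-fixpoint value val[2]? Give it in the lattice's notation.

Iteration log — 6 steps:
  step 1. node 0  ⊔preds=+  new=−  old=⊥  +wl: 
  step 2. node 1  ⊔preds=⊤  new=⊤  old=⊥  +wl: 
  step 3. node 2  ⊔preds=⊤  new=⊤  old=+  +wl: 0,1
  step 4. node 0  ⊔preds=⊤  new=⊤  old=−  +wl: 2
  step 5. node 1  ⊔preds=⊤  new=⊤  stable
  step 6. node 2  ⊔preds=⊤  new=⊤  stable

Least fixpoint reached:
  node 0: ⊤
  node 1: ⊤
  node 2: ⊤

⊤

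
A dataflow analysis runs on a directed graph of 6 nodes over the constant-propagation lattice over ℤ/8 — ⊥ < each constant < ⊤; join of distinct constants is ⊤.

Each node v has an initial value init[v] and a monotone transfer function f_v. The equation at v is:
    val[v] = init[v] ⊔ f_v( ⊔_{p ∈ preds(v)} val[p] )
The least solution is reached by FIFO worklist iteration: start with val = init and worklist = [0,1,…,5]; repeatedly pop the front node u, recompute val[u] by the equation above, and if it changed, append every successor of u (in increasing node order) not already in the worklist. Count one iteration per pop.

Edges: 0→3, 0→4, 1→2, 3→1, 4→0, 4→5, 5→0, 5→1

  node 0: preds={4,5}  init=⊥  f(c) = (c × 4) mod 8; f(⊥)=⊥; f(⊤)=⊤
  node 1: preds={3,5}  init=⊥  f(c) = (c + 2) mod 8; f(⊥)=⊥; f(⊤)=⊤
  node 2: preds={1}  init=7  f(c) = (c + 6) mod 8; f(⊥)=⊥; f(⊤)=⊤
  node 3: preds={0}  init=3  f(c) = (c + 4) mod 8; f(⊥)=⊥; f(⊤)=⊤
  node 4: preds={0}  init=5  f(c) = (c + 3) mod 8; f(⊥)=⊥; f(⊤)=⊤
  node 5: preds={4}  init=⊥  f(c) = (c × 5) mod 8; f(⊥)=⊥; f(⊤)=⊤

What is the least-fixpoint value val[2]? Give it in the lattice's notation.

Worklist (11 pops):
  #1 pop 0: in=5 → 4 (was ⊥); enqueue []
  #2 pop 1: in=3 → 5 (was ⊥); enqueue []
  #3 pop 2: in=5 → ⊤ (was 7); enqueue []
  #4 pop 3: in=4 → ⊤ (was 3); enqueue [1]
  #5 pop 4: in=4 → ⊤ (was 5); enqueue [0]
  #6 pop 5: in=⊤ → ⊤ (was ⊥); enqueue []
  #7 pop 1: in=⊤ → ⊤ (was 5); enqueue [2]
  #8 pop 0: in=⊤ → ⊤ (was 4); enqueue [3,4]
  #9 pop 2: in=⊤ → ⊤ (no change)
  #10 pop 3: in=⊤ → ⊤ (no change)
  #11 pop 4: in=⊤ → ⊤ (no change)

Fixpoint:
  val[0] = ⊤
  val[1] = ⊤
  val[2] = ⊤
  val[3] = ⊤
  val[4] = ⊤
  val[5] = ⊤

⊤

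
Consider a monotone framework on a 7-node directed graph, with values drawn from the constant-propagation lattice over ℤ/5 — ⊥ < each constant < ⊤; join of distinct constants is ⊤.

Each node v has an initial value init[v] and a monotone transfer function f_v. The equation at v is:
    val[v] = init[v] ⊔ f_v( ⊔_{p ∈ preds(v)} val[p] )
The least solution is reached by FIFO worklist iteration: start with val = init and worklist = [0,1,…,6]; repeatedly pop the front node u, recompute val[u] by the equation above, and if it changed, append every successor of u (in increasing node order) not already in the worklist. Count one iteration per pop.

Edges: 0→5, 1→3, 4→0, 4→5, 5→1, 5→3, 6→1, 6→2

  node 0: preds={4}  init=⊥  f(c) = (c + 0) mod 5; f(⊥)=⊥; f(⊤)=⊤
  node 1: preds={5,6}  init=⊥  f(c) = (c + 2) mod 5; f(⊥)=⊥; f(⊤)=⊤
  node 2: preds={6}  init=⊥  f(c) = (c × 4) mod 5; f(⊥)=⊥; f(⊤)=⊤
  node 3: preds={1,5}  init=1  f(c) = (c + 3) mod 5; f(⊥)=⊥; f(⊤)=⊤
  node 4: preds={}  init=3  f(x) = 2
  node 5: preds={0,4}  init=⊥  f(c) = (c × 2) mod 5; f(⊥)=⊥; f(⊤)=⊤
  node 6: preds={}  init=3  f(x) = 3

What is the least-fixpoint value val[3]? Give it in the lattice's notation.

Iteration log — 11 steps:
  step 1. node 0  ⊔preds=3  new=3  old=⊥  +wl: 
  step 2. node 1  ⊔preds=3  new=0  old=⊥  +wl: 
  step 3. node 2  ⊔preds=3  new=2  old=⊥  +wl: 
  step 4. node 3  ⊔preds=0  new=⊤  old=1  +wl: 
  step 5. node 4  ⊔preds=⊥  new=⊤  old=3  +wl: 0
  step 6. node 5  ⊔preds=⊤  new=⊤  old=⊥  +wl: 1,3
  step 7. node 6  ⊔preds=⊥  new=3  stable
  step 8. node 0  ⊔preds=⊤  new=⊤  old=3  +wl: 5
  step 9. node 1  ⊔preds=⊤  new=⊤  old=0  +wl: 
  step 10. node 3  ⊔preds=⊤  new=⊤  stable
  step 11. node 5  ⊔preds=⊤  new=⊤  stable

Least fixpoint reached:
  node 0: ⊤
  node 1: ⊤
  node 2: 2
  node 3: ⊤
  node 4: ⊤
  node 5: ⊤
  node 6: 3

⊤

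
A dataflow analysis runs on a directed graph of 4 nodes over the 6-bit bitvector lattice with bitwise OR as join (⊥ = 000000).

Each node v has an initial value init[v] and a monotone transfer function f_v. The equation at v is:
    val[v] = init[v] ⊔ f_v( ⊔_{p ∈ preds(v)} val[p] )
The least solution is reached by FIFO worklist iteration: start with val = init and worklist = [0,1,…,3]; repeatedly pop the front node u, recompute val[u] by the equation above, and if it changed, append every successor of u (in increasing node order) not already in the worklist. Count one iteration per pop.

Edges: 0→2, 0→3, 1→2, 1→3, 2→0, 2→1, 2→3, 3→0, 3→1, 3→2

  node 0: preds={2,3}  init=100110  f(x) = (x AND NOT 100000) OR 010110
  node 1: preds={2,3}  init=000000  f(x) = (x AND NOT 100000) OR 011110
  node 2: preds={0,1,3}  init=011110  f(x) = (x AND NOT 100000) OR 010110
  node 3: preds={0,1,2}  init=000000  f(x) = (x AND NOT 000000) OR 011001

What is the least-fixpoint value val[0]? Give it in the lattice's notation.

111111

Trace (10 dequeues):
  [1] u=0 | in 011110 | out 111110 | prev 100110 | push {}
  [2] u=1 | in 011110 | out 011110 | prev 000000 | push {}
  [3] u=2 | in 111110 | out 011110 | ==
  [4] u=3 | in 111110 | out 111111 | prev 000000 | push {0,1,2}
  [5] u=0 | in 111111 | out 111111 | prev 111110 | push {3}
  [6] u=1 | in 111111 | out 011111 | prev 011110 | push {}
  [7] u=2 | in 111111 | out 011111 | prev 011110 | push {0,1}
  [8] u=3 | in 111111 | out 111111 | ==
  [9] u=0 | in 111111 | out 111111 | ==
  [10] u=1 | in 111111 | out 011111 | ==

Converged values:
  [0] 111111
  [1] 011111
  [2] 011111
  [3] 111111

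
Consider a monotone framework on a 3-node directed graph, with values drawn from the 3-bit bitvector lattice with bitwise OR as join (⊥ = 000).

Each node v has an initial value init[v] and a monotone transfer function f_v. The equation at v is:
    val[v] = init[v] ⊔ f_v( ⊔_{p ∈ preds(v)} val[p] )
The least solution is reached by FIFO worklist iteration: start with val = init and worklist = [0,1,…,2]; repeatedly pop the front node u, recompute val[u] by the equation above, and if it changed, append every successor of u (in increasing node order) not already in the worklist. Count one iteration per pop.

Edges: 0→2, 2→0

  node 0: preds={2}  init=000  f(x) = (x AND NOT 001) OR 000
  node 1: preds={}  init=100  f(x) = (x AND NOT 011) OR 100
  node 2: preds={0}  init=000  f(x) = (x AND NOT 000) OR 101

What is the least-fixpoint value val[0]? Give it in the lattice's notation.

Worklist (5 pops):
  #1 pop 0: in=000 → 000 (no change)
  #2 pop 1: in=000 → 100 (no change)
  #3 pop 2: in=000 → 101 (was 000); enqueue [0]
  #4 pop 0: in=101 → 100 (was 000); enqueue [2]
  #5 pop 2: in=100 → 101 (no change)

Fixpoint:
  val[0] = 100
  val[1] = 100
  val[2] = 101

100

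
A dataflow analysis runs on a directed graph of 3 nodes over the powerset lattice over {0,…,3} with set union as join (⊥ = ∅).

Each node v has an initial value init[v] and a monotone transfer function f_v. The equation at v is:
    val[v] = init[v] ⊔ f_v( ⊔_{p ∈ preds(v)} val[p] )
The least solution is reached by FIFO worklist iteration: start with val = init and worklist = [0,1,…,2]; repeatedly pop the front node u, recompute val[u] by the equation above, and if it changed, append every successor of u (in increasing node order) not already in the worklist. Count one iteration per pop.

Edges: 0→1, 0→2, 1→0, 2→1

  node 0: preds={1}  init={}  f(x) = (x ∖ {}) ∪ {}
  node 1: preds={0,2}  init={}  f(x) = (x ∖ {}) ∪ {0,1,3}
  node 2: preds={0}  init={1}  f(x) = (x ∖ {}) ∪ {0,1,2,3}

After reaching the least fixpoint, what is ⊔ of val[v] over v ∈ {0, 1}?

{0,1,2,3}

Worklist (9 pops):
  #1 pop 0: in={} → {} (no change)
  #2 pop 1: in={1} → {0,1,3} (was {}); enqueue [0]
  #3 pop 2: in={} → {0,1,2,3} (was {1}); enqueue [1]
  #4 pop 0: in={0,1,3} → {0,1,3} (was {}); enqueue [2]
  #5 pop 1: in={0,1,2,3} → {0,1,2,3} (was {0,1,3}); enqueue [0]
  #6 pop 2: in={0,1,3} → {0,1,2,3} (no change)
  #7 pop 0: in={0,1,2,3} → {0,1,2,3} (was {0,1,3}); enqueue [1,2]
  #8 pop 1: in={0,1,2,3} → {0,1,2,3} (no change)
  #9 pop 2: in={0,1,2,3} → {0,1,2,3} (no change)

Fixpoint:
  val[0] = {0,1,2,3}
  val[1] = {0,1,2,3}
  val[2] = {0,1,2,3}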